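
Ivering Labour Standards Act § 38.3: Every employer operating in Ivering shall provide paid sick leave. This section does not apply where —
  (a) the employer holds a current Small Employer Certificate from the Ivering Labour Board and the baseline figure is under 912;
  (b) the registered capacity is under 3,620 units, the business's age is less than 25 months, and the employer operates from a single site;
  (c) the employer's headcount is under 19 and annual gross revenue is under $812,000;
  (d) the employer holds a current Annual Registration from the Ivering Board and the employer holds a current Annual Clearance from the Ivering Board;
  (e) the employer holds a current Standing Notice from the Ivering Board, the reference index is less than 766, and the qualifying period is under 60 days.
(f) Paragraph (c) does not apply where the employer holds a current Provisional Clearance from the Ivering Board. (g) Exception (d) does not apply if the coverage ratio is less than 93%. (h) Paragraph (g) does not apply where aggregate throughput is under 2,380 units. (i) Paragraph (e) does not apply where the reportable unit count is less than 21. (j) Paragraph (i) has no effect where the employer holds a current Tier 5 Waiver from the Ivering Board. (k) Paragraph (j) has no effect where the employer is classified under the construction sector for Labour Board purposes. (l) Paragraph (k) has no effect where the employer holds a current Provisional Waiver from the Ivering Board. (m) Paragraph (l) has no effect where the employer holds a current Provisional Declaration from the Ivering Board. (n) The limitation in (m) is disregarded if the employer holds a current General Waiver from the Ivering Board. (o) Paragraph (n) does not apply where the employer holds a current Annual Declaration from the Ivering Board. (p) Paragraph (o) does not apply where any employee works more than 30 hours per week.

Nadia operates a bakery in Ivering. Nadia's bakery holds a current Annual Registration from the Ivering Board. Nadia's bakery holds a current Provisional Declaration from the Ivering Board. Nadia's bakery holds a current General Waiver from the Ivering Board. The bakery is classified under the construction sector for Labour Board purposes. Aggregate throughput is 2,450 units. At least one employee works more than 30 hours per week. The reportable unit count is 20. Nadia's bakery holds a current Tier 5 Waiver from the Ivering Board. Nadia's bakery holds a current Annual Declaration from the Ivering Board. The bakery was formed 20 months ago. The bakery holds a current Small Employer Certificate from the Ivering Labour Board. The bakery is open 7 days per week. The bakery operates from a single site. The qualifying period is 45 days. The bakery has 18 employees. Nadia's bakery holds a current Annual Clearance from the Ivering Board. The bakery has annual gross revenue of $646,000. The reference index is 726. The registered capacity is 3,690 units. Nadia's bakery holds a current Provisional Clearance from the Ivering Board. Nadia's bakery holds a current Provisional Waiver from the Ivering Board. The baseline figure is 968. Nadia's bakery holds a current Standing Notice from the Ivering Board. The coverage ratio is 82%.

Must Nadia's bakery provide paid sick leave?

Exception (a) requires that the baseline figure is under 912; but the baseline figure is 968, not under 912, so (a) is unavailable.
Exception (b) does not apply: the registered capacity is 3,690 units, not under 3,620 units.
Exception (c)'s conditions are all satisfied: the employer's headcount is 18, under the 19 limit; annual gross revenue is $646,000, under the $812,000 limit. Turning to paragraph (f): (f) operates against (c): a current Provisional Clearance is held. So (c) is unavailable.
Exception (d): a current Annual Registration is held; a current Annual Clearance is held — every condition holds. But applying paragraphs (g)–(h): (g) operates against (d): the coverage ratio is 82%, less than the 93% limit. (h) does not operate here (aggregate throughput is 2,450 units, not under 2,380 units), so (g) stands. So (d) is unavailable.
All of (e)'s requirements are met (a current Standing Notice is held; the reference index is 726, less than the 766 limit; the qualifying period is 45 days, under the 60 days limit). Under paragraphs (i)–(p): (i) is engaged (the reportable unit count is 20, less than the 21 limit), but is displaced by (j): (j) operates against (i): a current Tier 5 Waiver is held. (k) would limit (j) — the bakery is classified under the construction sector — but (l) sets (k) aside: (l) operates against (k): a current Provisional Waiver is held. (m) is engaged (a current Provisional Declaration is held), but is set aside by (n): (n) operates against (m): a current General Waiver is held. (o) is triggered (a current Annual Declaration is held), but yields to (p): (p) operates against (o): at least one employee exceeds 30 hours/week. (e) remains available.

No — exception (e) applies; Nadia's bakery is not required to provide paid sick leave.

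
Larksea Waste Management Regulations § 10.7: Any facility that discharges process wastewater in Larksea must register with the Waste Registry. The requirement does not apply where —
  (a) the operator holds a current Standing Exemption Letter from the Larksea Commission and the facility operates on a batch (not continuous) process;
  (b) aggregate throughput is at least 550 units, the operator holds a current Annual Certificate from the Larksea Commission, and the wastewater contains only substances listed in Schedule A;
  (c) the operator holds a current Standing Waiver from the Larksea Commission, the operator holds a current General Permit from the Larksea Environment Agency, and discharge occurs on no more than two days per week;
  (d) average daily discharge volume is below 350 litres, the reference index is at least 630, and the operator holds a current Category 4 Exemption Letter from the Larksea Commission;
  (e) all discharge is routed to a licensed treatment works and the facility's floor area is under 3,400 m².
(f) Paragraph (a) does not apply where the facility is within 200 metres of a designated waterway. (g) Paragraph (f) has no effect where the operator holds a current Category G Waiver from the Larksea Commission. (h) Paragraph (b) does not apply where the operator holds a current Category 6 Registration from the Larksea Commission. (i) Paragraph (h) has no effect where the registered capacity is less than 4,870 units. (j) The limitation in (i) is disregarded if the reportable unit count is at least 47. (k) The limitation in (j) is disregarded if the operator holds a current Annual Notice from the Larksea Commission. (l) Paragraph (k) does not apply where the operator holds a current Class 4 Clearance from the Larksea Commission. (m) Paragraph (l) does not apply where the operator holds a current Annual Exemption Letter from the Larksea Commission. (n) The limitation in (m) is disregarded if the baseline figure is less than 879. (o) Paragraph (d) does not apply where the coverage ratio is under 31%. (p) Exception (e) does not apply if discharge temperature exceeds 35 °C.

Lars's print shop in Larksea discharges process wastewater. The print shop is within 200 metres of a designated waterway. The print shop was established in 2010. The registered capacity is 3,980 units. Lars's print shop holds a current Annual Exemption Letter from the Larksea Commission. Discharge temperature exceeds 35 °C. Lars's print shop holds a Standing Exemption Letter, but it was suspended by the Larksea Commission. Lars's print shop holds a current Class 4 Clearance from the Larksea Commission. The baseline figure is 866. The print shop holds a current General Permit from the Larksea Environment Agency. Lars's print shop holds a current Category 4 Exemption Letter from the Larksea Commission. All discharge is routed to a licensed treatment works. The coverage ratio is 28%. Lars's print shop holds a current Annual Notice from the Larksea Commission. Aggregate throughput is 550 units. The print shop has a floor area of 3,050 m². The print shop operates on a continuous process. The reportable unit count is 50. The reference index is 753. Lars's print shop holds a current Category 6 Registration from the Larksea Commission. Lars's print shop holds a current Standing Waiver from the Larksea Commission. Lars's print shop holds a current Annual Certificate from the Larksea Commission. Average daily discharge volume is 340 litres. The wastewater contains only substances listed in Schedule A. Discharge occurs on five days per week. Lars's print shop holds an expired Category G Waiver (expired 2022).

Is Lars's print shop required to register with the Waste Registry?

Yes — Lars's print shop must register with the Waste Registry.

Exception (a) requires that the operator holds a current Standing Exemption Letter from the Larksea Commission; but no current Standing Exemption Letter is held, so (a) is unavailable.
Exception (b)'s conditions are all satisfied: aggregate throughput is 550 units, meeting the 550 units threshold; a current Annual Certificate is held; the wastewater is Schedule-A-only. However, paragraphs (h)–(n) must be considered: (h) operates against (b): a current Category 6 Registration is held. (i) would limit (h) — the registered capacity is 3,980 units, less than the 4,870 units limit — but (j) sets (i) aside: (j) operates against (i): the reportable unit count is 50, meeting the 47 threshold. (k) is engaged (a current Annual Notice is held), but is displaced by (l): (l) operates against (k): a current Class 4 Clearance is held. (m) applies (a current Annual Exemption Letter is held), but is displaced by (n): (n) operates against (m): the baseline figure is 866, less than the 879 limit. Exception (b) does not apply.
Exception (c) requires that discharge occurs on no more than two days per week; but discharge occurs on five days per week, so (c) is unavailable.
All of (d)'s requirements are met (average daily discharge volume is 340 litres, below the 350 litres limit; the reference index is 753, meeting the 630 threshold; a current Category 4 Exemption Letter is held). Turning to paragraph (o): (o) operates against (d): the coverage ratio is 28%, under the 31% limit. So (d) is unavailable.
Exception (e) is satisfied on its face — discharge is routed to a licensed treatment works; the facility's floor area is 3,050 m², under the 3,400 m² limit. Turning to paragraph (p): (p) operates against (e): discharge temperature exceeds 35 °C. Exception (e) does not apply.
None of the exceptions is available; § 10.7 applies in full.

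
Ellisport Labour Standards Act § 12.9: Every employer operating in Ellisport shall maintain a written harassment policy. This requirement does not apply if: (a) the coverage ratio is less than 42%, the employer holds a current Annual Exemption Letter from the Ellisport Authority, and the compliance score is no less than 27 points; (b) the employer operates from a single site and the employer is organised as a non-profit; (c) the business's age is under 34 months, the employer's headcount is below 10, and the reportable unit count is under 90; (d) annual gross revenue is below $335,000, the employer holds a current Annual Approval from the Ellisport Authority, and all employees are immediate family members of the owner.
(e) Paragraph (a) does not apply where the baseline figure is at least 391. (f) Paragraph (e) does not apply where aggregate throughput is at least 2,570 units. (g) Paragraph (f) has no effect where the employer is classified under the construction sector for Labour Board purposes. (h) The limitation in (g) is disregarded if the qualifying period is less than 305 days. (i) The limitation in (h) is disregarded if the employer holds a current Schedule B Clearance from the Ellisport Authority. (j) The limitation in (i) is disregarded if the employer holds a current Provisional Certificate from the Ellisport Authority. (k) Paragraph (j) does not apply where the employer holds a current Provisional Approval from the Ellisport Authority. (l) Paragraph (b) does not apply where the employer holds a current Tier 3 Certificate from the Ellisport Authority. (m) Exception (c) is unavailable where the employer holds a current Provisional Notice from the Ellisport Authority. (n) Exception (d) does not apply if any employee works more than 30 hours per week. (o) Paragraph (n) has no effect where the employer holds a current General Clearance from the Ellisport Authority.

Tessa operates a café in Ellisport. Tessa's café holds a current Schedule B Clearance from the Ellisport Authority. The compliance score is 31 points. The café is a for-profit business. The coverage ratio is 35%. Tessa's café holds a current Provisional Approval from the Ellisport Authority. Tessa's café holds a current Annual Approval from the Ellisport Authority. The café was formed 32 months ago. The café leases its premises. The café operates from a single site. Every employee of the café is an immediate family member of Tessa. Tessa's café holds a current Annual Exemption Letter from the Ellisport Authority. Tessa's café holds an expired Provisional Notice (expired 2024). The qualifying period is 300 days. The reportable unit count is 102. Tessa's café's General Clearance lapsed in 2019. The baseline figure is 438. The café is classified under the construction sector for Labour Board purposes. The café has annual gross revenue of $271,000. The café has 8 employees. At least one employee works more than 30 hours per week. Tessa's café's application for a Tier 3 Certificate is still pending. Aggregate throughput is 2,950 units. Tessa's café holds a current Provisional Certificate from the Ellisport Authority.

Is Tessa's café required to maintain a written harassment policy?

Exception (a)'s conditions are all satisfied: the coverage ratio is 35%, less than the 42% limit; a current Annual Exemption Letter is held; the compliance score is 31 points, meeting the 27 points threshold. However, paragraphs (e)–(k) must be considered: (e) is engaged — the baseline figure is 438, meeting the 391 threshold. (f) would limit (e) — aggregate throughput is 2,950 units, meeting the 2,570 units threshold — but (g) sets (f) aside: (g) operates against (f): the café is classified under the construction sector. (h) would limit (g) — the qualifying period is 300 days, less than the 305 days limit — but (i) sets (h) aside: (i) operates — a current Schedule B Clearance is held. (j) would limit (i) — a current Provisional Certificate is held — but (k) sets (j) aside: (k) is triggered — a current Provisional Approval is held. So (a) is unavailable.
Exception (b) does not apply: the employer is for-profit.
Exception (c) requires that the reportable unit count is under 90; but the reportable unit count is 102, not under 90, so (c) is unavailable.
Exception (d)'s conditions are all satisfied: annual gross revenue is $271,000, below the $335,000 limit; a current Annual Approval is held; every employee is an immediate family member. But: (n) operates — at least one employee exceeds 30 hours/week. (o) is inapplicable (the General Clearance is not current), so (n) stands. So (d) is unavailable.
Every exception is unavailable, so the rule governs.

Yes — Tessa's café must maintain a written harassment policy.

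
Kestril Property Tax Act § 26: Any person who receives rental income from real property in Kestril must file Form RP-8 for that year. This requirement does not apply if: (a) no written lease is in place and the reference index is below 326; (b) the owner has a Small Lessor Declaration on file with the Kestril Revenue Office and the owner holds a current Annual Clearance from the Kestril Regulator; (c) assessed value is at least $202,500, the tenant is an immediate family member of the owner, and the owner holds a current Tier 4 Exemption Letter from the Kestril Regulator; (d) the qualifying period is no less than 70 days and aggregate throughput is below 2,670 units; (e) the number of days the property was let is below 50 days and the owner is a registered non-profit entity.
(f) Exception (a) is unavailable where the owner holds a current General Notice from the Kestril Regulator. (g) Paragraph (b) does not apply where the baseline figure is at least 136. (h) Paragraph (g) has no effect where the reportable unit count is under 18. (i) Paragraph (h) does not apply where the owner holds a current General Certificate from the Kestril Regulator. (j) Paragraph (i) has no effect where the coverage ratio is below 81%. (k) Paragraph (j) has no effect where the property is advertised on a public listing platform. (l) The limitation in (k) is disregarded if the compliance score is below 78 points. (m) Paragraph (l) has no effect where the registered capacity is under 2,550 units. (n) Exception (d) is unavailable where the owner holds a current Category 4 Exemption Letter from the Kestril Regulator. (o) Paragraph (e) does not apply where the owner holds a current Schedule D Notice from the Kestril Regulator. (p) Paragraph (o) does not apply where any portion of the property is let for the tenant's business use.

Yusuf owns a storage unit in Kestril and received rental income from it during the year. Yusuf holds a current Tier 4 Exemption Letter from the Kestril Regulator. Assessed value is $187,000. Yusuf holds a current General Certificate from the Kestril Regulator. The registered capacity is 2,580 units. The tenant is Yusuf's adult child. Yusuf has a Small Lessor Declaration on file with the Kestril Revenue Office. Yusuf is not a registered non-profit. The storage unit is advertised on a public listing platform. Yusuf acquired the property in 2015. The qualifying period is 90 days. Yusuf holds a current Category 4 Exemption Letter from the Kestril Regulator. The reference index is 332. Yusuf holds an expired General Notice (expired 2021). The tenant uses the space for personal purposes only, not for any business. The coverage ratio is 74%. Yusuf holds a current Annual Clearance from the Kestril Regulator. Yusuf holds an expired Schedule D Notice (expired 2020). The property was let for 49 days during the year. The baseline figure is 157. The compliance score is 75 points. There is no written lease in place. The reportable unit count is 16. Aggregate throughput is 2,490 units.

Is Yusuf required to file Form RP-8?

Exception (a) requires that the reference index is below 326; but the reference index is 332, not below 326, so (a) is unavailable.
All of (b)'s requirements are met (a Small Lessor Declaration is on file; a current Annual Clearance is held). Considering the limiting provisions: (g) would limit (b) — the baseline figure is 157, meeting the 136 threshold — but (h) sets (g) aside: (h) operates against (g): the reportable unit count is 16, under the 18 limit. (i) would limit (h) — a current General Certificate is held — but (j) sets (i) aside: (j) is triggered — the coverage ratio is 74%, below the 81% limit. (k) would limit (j) — the property is publicly advertised — but (l) sets (k) aside: (l) operates against (k): the compliance score is 75 points, below the 78 points limit. (m) does not operate here (the registered capacity is 2,580 units, not under 2,550 units), so (l) stands. Exception (b) stands.
Exception (c) requires that assessed value is at least $202,500; but assessed value is $187,000, short of $202,500, so (c) is unavailable.
Exception (d) is satisfied on its face — the qualifying period is 90 days, meeting the 70 days threshold; aggregate throughput is 2,490 units, below the 2,670 units limit. Turning to paragraph (n): (n) operates against (d): a current Category 4 Exemption Letter is held. So (d) is unavailable.
Exception (e) fails — Yusuf is not a registered non-profit.

No — exception (b) applies; Yusuf is not required to file Form RP-8.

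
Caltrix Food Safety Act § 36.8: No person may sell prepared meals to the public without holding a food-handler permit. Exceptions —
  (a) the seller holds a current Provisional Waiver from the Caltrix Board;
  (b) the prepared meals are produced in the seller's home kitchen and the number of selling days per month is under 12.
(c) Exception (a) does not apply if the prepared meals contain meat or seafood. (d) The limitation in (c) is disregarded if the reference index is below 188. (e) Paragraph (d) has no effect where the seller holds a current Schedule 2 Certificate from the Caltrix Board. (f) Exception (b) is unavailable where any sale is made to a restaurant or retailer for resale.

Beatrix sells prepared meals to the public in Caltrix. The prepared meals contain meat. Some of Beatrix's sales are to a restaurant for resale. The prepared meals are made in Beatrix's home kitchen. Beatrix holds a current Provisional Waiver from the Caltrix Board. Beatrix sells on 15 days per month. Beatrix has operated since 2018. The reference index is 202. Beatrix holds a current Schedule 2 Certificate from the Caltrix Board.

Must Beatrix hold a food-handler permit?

Yes — Beatrix must hold a food-handler permit.

Exception (a): a current Provisional Waiver is held — every condition holds. However, paragraphs (c)–(e) must be considered: (c) operates against (a): the prepared meals contain meat. (d), which would lift (c), is not triggered — the reference index is 202, not below 188. Exception (a) does not apply.
Exception (b) does not apply: the number of selling days per month is 15, not under 12.
None of the exceptions is available; § 36.8 applies in full.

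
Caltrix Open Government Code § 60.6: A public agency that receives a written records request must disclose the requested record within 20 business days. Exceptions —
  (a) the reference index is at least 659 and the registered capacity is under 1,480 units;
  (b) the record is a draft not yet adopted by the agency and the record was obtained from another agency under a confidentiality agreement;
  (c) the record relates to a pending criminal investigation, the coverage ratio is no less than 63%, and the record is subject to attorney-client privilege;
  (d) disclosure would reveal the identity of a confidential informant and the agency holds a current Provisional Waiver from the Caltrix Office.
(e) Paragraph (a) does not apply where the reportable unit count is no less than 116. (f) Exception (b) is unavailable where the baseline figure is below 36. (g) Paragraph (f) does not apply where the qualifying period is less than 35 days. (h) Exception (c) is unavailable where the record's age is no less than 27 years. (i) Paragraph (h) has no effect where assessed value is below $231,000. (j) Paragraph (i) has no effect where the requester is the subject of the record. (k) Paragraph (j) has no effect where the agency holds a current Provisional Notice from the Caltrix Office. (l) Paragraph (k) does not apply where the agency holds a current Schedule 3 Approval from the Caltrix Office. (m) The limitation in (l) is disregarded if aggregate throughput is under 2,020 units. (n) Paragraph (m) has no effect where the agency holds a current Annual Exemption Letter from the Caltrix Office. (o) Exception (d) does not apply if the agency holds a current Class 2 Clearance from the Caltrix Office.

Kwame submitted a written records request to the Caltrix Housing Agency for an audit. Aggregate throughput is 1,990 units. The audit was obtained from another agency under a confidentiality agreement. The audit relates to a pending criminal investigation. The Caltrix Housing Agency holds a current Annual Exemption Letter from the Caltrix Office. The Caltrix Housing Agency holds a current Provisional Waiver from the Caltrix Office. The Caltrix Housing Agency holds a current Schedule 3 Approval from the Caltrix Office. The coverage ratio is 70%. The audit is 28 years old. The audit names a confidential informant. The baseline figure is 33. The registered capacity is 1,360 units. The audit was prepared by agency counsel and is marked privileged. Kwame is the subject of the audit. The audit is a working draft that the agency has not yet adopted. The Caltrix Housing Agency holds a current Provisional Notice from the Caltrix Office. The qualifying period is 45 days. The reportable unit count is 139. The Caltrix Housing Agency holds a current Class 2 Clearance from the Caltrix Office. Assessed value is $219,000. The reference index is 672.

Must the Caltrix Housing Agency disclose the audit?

Yes — the Caltrix Housing Agency must disclose the audit.

Exception (a): the reference index is 672, meeting the 659 threshold; the registered capacity is 1,360 units, under the 1,480 units limit — every condition holds. However, paragraph (e) must be considered: (e) operates against (a): the reportable unit count is 139, meeting the 116 threshold. Exception (a) does not apply.
Exception (b): the audit is an unadopted draft; the audit was obtained under a confidentiality agreement — every condition holds. But applying paragraphs (f)–(g): (f) operates against (b): the baseline figure is 33, below the 36 limit. (g), which would lift (f), is not triggered — the qualifying period is 45 days, not less than 35 days. So (b) is unavailable.
Exception (c) is satisfied on its face — the audit relates to a pending investigation; the coverage ratio is 70%, meeting the 63% threshold; the audit is privileged. But applying paragraphs (h)–(n): (h) operates against (c): the record's age is 28 years, meeting the 27 years threshold. (i) would limit (h) — assessed value is $219,000, below the $231,000 limit — but (j) sets (i) aside: (j) operates against (i): Kwame is the subject of the audit. (k) would limit (j) — a current Provisional Notice is held — but (l) sets (k) aside: (l) applies — a current Schedule 3 Approval is held. (m) applies (aggregate throughput is 1,990 units, under the 2,020 units limit), but is set aside by (n): (n) applies — a current Annual Exemption Letter is held. (c) is therefore removed.
Exception (d) is satisfied on its face — the audit names a confidential informant; a current Provisional Waiver is held. However, paragraph (o) must be considered: (o) operates against (d): a current Class 2 Clearance is held. Exception (d) does not apply.
No exception applies. The general rule governs.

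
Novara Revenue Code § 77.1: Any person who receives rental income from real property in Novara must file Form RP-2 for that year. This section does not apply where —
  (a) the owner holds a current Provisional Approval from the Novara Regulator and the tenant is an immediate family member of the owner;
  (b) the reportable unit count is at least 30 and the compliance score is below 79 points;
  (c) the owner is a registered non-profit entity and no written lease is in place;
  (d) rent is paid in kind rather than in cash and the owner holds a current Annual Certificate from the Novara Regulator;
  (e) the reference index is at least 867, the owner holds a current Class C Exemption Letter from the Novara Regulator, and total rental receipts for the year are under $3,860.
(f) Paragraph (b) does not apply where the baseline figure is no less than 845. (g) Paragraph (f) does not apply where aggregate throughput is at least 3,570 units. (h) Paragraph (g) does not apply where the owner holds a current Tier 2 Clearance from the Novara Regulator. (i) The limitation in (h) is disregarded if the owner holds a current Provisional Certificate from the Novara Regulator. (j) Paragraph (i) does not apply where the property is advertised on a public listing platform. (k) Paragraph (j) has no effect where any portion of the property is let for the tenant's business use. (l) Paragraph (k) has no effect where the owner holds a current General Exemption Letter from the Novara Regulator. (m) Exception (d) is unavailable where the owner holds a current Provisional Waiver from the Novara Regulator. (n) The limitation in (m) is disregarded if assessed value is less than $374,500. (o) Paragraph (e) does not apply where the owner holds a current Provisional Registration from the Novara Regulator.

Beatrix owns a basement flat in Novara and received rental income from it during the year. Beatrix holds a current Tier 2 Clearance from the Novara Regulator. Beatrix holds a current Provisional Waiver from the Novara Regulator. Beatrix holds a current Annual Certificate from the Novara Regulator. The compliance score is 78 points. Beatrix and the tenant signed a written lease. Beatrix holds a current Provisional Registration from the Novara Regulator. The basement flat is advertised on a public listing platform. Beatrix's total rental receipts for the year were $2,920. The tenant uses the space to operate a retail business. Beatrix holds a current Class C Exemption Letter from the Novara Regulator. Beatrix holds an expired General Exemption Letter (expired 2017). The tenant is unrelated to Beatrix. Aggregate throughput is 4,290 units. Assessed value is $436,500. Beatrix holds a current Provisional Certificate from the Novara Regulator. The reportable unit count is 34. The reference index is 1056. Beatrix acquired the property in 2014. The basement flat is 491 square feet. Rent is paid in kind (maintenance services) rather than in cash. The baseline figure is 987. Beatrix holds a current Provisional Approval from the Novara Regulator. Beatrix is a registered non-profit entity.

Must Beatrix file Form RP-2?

Exception (a) does not apply: the tenant is unrelated to the owner.
Exception (b)'s conditions are all satisfied: the reportable unit count is 34, meeting the 30 threshold; the compliance score is 78 points, below the 79 points limit. Applying paragraphs (f)–(l): (f) is triggered (the baseline figure is 987, meeting the 845 threshold), but yields to (g): (g) operates against (f): aggregate throughput is 4,290 units, meeting the 3,570 units threshold. (h) would limit (g) — a current Tier 2 Clearance is held — but (i) sets (h) aside: (i) operates against (h): a current Provisional Certificate is held. (j) would limit (i) — the property is publicly advertised — but (k) sets (j) aside: (k) operates against (j): the space is let for business use. (l) does not operate here (the General Exemption Letter is not current), so (k) stands. So (b) applies.
Exception (c) fails — a written lease is in place.
Exception (d)'s conditions are all satisfied: rent is paid in kind; a current Annual Certificate is held. However, paragraphs (m)–(n) must be considered: (m) operates against (d): a current Provisional Waiver is held. (n) is not engaged (assessed value is $436,500, not less than $374,500), so (m) stands. So (d) is unavailable.
Exception (e) is satisfied on its face — the reference index is 1,056, meeting the 867 threshold; a current Class C Exemption Letter is held; total rental receipts for the year are $2,920, under the $3,860 limit. But: (o) operates against (e): a current Provisional Registration is held. Exception (e) does not apply.

No — exception (b) applies; Beatrix is not required to file Form RP-2.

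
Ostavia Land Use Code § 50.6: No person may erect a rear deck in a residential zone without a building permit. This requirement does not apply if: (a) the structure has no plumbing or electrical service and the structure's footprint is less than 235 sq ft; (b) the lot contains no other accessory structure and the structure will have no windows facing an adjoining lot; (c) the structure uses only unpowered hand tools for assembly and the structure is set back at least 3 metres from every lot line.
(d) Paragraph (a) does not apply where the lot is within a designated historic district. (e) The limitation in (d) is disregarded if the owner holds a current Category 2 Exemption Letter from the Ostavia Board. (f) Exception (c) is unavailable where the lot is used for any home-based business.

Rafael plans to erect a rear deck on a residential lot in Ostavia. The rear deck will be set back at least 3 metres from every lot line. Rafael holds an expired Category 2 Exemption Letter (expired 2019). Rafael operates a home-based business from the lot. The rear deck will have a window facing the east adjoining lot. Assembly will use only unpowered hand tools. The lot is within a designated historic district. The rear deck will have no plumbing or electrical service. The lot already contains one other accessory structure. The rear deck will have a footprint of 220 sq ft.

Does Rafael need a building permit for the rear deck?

Exception (a)'s conditions are all satisfied: there is no plumbing or electrical service; the structure's footprint is 220 sq ft, less than the 235 sq ft limit. But applying paragraphs (d)–(e): (d) operates against (a): the lot is in a historic district. (e), which would lift (d), does not operate here — the Category 2 Exemption Letter is not current. Exception (a) does not apply.
Exception (b) requires that the lot contains no other accessory structure; but the lot already has another accessory structure, so (b) is unavailable.
Exception (c): assembly uses only hand tools; the setback is at least 3 m on every side — every condition holds. But applying paragraph (f): (f) operates against (c): a home-based business operates on the lot. (c) is therefore removed.
None of the exceptions is available; § 50.6 applies in full.

Yes — Rafael must obtain a building permit.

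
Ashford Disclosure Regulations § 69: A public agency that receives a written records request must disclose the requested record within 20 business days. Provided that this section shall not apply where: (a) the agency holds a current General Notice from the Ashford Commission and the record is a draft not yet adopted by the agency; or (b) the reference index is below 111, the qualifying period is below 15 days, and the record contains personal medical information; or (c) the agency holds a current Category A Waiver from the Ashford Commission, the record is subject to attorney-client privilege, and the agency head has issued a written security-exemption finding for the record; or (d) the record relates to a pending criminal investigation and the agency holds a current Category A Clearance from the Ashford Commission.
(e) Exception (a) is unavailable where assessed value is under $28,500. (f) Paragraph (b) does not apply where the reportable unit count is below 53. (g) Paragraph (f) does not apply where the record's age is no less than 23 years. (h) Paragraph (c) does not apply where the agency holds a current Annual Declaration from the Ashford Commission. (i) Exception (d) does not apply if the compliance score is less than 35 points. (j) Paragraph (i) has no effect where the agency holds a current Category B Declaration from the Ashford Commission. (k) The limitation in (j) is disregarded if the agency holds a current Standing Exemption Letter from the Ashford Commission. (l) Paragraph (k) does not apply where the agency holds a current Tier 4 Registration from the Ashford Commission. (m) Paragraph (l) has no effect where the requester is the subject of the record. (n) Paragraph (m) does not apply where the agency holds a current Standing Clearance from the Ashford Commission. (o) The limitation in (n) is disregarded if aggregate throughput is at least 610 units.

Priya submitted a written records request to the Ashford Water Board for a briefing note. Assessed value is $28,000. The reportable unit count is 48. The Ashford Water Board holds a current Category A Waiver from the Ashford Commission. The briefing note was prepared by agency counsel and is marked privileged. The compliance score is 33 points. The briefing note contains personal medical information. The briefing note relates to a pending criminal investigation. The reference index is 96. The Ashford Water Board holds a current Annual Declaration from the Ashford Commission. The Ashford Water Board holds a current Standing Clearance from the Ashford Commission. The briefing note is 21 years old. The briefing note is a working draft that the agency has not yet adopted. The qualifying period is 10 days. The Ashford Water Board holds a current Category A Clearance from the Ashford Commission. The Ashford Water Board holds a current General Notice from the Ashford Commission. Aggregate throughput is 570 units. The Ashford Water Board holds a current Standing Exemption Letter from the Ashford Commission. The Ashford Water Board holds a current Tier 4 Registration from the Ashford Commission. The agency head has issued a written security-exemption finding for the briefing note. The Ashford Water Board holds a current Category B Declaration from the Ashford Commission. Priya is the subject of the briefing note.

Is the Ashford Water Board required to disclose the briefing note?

Exception (a) is satisfied on its face — a current General Notice is held; the briefing note is an unadopted draft. But: (e) operates against (a): assessed value is $28,000, under the $28,500 limit. Exception (a) does not apply.
Exception (b) is satisfied on its face — the reference index is 96, below the 111 limit; the qualifying period is 10 days, below the 15 days limit; the briefing note contains personal medical information. However, paragraphs (f)–(g) must be considered: (f) applies — the reportable unit count is 48, below the 53 limit. (g), which would lift (f), is not engaged — the record's age is 21 years, short of 23 years. (b) is therefore removed.
Exception (c) is satisfied on its face — a current Category A Waiver is held; the briefing note is privileged; a written security-exemption finding has been issued. But: (h) operates against (c): a current Annual Declaration is held. So (c) is unavailable.
All of (d)'s requirements are met (the briefing note relates to a pending investigation; a current Category A Clearance is held). Under paragraphs (i)–(o): (i) would limit (d) — the compliance score is 33 points, less than the 35 points limit — but (j) sets (i) aside: (j) operates — a current Category B Declaration is held. (k) is engaged (a current Standing Exemption Letter is held), but is overridden by (l): (l) is triggered — a current Tier 4 Registration is held. (m) is triggered (Priya is the subject of the briefing note), but yields to (n): (n) is engaged — a current Standing Clearance is held. (o) is not engaged (aggregate throughput is 570 units, short of 610 units), so (n) stands. (d) remains available.

No — exception (d) applies; the Ashford Water Board is not required to disclose the briefing note.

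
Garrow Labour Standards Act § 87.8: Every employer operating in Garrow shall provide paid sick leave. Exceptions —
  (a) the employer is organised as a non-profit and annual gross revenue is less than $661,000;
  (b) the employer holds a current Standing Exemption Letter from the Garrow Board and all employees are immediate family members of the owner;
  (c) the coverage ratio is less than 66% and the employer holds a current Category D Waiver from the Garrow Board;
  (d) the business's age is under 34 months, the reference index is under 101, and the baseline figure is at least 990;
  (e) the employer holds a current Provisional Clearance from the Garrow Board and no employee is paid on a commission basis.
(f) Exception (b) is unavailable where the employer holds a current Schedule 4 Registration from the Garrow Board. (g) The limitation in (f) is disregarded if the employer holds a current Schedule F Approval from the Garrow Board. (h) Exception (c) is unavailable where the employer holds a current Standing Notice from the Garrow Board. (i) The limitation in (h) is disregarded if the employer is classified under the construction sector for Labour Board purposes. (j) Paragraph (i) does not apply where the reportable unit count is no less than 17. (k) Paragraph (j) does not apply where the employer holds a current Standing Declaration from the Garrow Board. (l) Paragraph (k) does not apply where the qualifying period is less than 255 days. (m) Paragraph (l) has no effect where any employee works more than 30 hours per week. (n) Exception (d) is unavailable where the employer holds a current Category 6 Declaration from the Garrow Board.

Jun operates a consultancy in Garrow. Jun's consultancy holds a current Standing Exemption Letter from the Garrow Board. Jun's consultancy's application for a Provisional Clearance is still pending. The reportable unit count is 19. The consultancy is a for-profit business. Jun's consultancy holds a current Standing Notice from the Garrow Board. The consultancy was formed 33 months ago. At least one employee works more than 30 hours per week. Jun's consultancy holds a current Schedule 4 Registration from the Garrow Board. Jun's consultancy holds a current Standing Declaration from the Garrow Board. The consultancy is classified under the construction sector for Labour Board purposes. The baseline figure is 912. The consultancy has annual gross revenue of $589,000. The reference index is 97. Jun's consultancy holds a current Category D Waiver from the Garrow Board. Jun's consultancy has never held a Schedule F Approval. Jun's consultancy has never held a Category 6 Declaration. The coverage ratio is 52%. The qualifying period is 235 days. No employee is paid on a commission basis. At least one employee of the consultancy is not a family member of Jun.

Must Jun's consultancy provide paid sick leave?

Exception (a) does not apply: the employer is for-profit.
Exception (b) fails — at least one employee is not a family member.
Exception (c) is satisfied on its face — the coverage ratio is 52%, less than the 66% limit; a current Category D Waiver is held. Applying paragraphs (h)–(m): (h) is triggered (a current Standing Notice is held), but is displaced by (i): (i) operates against (h): the consultancy is classified under the construction sector. (j) would limit (i) — the reportable unit count is 19, meeting the 17 threshold — but (k) sets (j) aside: (k) operates against (j): a current Standing Declaration is held. (l) would limit (k) — the qualifying period is 235 days, less than the 255 days limit — but (m) sets (l) aside: (m) applies — at least one employee exceeds 30 hours/week. So (c) applies.
Exception (d) fails — the baseline figure is 912, short of 990.
Exception (e) does not apply: the Provisional Clearance is not current.

No — exception (c) applies; Jun's consultancy is not required to provide paid sick leave.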